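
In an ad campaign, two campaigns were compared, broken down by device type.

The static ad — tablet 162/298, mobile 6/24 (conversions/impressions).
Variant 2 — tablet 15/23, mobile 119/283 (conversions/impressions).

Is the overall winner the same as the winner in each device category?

No

Tablet: the static ad 162/298 = 54.4%, Variant 2 15/23 = 65.2% → Variant 2
Mobile: the static ad 6/24 = 25.0%, Variant 2 119/283 = 42.0% → Variant 2
Overall: the static ad 168/322 = 52.2%, Variant 2 134/306 = 43.8% → the static ad
Variant 2 wins each device group but the static ad wins overall — the comparison reverses. Variant 2's impressions skew toward mobile, which has a lower base rate.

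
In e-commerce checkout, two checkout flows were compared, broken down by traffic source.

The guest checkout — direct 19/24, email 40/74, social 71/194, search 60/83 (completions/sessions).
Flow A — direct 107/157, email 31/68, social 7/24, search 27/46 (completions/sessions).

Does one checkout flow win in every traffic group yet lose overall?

Direct: the guest checkout 19/24 = 79.2%, Flow A 107/157 = 68.2% → the guest checkout
Email: the guest checkout 40/74 = 54.1%, Flow A 31/68 = 45.6% → the guest checkout
Social: the guest checkout 71/194 = 36.6%, Flow A 7/24 = 29.2% → the guest checkout
Search: the guest checkout 60/83 = 72.3%, Flow A 27/46 = 58.7% → the guest checkout
Overall: the guest checkout 190/375 = 50.7%, Flow A 172/295 = 58.3% → Flow A
The guest checkout wins each traffic group but Flow A wins overall — the comparison reverses. The guest checkout's sessions skew toward social, which has a lower base rate.

Yes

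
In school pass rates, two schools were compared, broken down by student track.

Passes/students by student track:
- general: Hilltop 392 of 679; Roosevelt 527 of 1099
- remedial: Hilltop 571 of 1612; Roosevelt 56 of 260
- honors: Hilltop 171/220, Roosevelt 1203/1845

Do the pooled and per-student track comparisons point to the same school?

No

General: Hilltop 392/679 = 57.7%, Roosevelt 527/1099 = 48.0% → Hilltop
Remedial: Hilltop 571/1612 = 35.4%, Roosevelt 56/260 = 21.5% → Hilltop
Honors: Hilltop 171/220 = 77.7%, Roosevelt 1203/1845 = 65.2% → Hilltop
Overall: Hilltop 1134/2511 = 45.2%, Roosevelt 1786/3204 = 55.7% → Roosevelt
Hilltop wins each student group but Roosevelt wins overall — the comparison reverses. Hilltop's students skew toward remedial, which has a lower base rate.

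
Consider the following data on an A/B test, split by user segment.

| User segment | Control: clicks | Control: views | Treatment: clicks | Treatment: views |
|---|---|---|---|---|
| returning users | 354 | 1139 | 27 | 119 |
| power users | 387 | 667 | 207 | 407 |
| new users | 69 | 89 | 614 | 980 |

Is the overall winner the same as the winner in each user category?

Returning users: Control 354/1139 = 31.1%, Treatment 27/119 = 22.7% → Control
Power users: Control 387/667 = 58.0%, Treatment 207/407 = 50.9% → Control
New users: Control 69/89 = 77.5%, Treatment 614/980 = 62.7% → Control
Overall: Control 810/1895 = 42.7%, Treatment 848/1506 = 56.3% → Treatment
Control wins each user group but Treatment wins overall — the comparison reverses. Control's views skew toward returning users, which has a lower base rate.

No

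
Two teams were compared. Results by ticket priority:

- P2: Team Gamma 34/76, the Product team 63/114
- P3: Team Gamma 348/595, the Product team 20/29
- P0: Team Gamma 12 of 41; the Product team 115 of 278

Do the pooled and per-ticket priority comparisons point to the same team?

P2: Team Gamma 34/76 = 44.7%, the Product team 63/114 = 55.3% → the Product team
P3: Team Gamma 348/595 = 58.5%, the Product team 20/29 = 69.0% → the Product team
P0: Team Gamma 12/41 = 29.3%, the Product team 115/278 = 41.4% → the Product team
Overall: Team Gamma 394/712 = 55.3%, the Product team 198/421 = 47.0% → Team Gamma
The Product team wins each ticket group but Team Gamma wins overall — the comparison reverses. The Product team's tickets skew toward P0, which has a lower base rate.

No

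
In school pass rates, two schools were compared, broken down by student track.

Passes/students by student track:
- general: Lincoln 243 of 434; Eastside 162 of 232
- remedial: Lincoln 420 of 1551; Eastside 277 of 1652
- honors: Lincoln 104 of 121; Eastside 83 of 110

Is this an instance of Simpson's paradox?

General: Lincoln 243/434 = 56.0%, Eastside 162/232 = 69.8% → Eastside
Remedial: Lincoln 420/1551 = 27.1%, Eastside 277/1652 = 16.8% → Lincoln
Honors: Lincoln 104/121 = 86.0%, Eastside 83/110 = 75.5% → Lincoln
Overall: Lincoln 767/2106 = 36.4%, Eastside 522/1994 = 26.2% → Lincoln
Neither sweeps: Lincoln wins 2 of 3 groups, Eastside wins 1. Lincoln wins overall but not every group — no Simpson reversal.

No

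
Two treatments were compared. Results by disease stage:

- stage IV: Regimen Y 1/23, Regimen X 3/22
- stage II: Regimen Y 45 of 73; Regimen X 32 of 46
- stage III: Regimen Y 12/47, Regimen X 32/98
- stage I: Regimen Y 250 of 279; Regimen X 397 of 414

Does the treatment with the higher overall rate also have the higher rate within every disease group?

Yes

Stage IV: Regimen Y 1/23 = 4.3%, Regimen X 3/22 = 13.6% → Regimen X
Stage II: Regimen Y 45/73 = 61.6%, Regimen X 32/46 = 69.6% → Regimen X
Stage III: Regimen Y 12/47 = 25.5%, Regimen X 32/98 = 32.7% → Regimen X
Stage I: Regimen Y 250/279 = 89.6%, Regimen X 397/414 = 95.9% → Regimen X
Overall: Regimen Y 308/422 = 73.0%, Regimen X 464/580 = 80.0% → Regimen X
Regimen X wins overall and in every disease group — no reversal.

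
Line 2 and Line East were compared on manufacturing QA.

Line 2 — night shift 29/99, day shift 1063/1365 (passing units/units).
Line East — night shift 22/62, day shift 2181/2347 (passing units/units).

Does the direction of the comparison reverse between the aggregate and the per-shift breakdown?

Night shift: Line 2 29/99 = 29.3%, Line East 22/62 = 35.5% → Line East
Day shift: Line 2 1063/1365 = 77.9%, Line East 2181/2347 = 92.9% → Line East
Overall: Line 2 1092/1464 = 74.6%, Line East 2203/2409 = 91.4% → Line East
Line East wins overall and in every shift group — no reversal.

No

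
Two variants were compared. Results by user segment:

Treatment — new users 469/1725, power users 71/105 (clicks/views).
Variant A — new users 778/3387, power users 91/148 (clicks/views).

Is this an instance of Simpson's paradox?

No

New users: Treatment 469/1725 = 27.2%, Variant A 778/3387 = 23.0% → Treatment
Power users: Treatment 71/105 = 67.6%, Variant A 91/148 = 61.5% → Treatment
Overall: Treatment 540/1830 = 29.5%, Variant A 869/3535 = 24.6% → Treatment
Treatment wins overall and in every user group — no reversal.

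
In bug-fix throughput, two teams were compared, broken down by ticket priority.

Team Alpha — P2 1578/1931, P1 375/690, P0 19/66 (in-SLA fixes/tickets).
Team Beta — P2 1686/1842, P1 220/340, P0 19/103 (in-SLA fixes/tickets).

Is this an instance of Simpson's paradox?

No

P2: Team Alpha 1578/1931 = 81.7%, Team Beta 1686/1842 = 91.5% → Team Beta
P1: Team Alpha 375/690 = 54.3%, Team Beta 220/340 = 64.7% → Team Beta
P0: Team Alpha 19/66 = 28.8%, Team Beta 19/103 = 18.4% → Team Alpha
Overall: Team Alpha 1972/2687 = 73.4%, Team Beta 1925/2285 = 84.2% → Team Beta
Neither sweeps: Team Alpha wins 1 of 3 groups, Team Beta wins 2. Team Beta wins overall but not every group — no Simpson reversal.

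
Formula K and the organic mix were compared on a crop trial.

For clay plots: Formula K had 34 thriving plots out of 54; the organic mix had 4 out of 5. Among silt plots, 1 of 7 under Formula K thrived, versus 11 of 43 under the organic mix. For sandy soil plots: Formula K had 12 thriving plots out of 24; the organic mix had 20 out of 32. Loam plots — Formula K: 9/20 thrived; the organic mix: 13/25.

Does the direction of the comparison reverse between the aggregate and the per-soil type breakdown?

Yes

Clay: Formula K 34/54 = 63.0%, the organic mix 4/5 = 80.0% → the organic mix
Silt: Formula K 1/7 = 14.3%, the organic mix 11/43 = 25.6% → the organic mix
Sandy soil: Formula K 12/24 = 50.0%, the organic mix 20/32 = 62.5% → the organic mix
Loam: Formula K 9/20 = 45.0%, the organic mix 13/25 = 52.0% → the organic mix
Overall: Formula K 56/105 = 53.3%, the organic mix 48/105 = 45.7% → Formula K
The organic mix wins each soil group but Formula K wins overall — the comparison reverses. The organic mix's plots skew toward silt, which has a lower base rate.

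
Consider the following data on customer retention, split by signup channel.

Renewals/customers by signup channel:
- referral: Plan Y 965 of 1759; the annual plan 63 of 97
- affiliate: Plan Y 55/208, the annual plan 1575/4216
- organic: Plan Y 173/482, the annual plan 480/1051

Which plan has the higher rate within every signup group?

Referral: Plan Y 965/1759 = 54.9%, the annual plan 63/97 = 64.9% → the annual plan
Affiliate: Plan Y 55/208 = 26.4%, the annual plan 1575/4216 = 37.4% → the annual plan
Organic: Plan Y 173/482 = 35.9%, the annual plan 480/1051 = 45.7% → the annual plan
The annual plan has the higher rate in all 3 groups.

the annual plan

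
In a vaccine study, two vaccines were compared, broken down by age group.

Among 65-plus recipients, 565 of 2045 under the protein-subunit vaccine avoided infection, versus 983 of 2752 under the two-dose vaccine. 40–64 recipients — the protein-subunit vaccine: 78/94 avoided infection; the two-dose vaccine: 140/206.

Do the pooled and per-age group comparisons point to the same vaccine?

No

65-plus: the protein-subunit vaccine 565/2045 = 27.6%, the two-dose vaccine 983/2752 = 35.7% → the two-dose vaccine
40–64: the protein-subunit vaccine 78/94 = 83.0%, the two-dose vaccine 140/206 = 68.0% → the protein-subunit vaccine
Overall: the protein-subunit vaccine 643/2139 = 30.1%, the two-dose vaccine 1123/2958 = 38.0% → the two-dose vaccine
Neither sweeps: the protein-subunit vaccine wins 1 of 2 groups, the two-dose vaccine wins 1. The two-dose vaccine wins overall but not every group — no Simpson reversal.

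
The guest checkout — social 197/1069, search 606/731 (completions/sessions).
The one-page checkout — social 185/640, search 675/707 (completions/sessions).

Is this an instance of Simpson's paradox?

No

Social: the guest checkout 197/1069 = 18.4%, the one-page checkout 185/640 = 28.9% → the one-page checkout
Search: the guest checkout 606/731 = 82.9%, the one-page checkout 675/707 = 95.5% → the one-page checkout
Overall: the guest checkout 803/1800 = 44.6%, the one-page checkout 860/1347 = 63.8% → the one-page checkout
The one-page checkout wins overall and in every traffic group — no reversal.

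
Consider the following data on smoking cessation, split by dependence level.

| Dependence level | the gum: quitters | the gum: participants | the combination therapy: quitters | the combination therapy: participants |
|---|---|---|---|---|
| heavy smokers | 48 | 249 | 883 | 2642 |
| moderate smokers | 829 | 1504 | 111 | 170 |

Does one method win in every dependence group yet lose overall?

Yes

Heavy smokers: the gum 48/249 = 19.3%, the combination therapy 883/2642 = 33.4% → the combination therapy
Moderate smokers: the gum 829/1504 = 55.1%, the combination therapy 111/170 = 65.3% → the combination therapy
Overall: the gum 877/1753 = 50.0%, the combination therapy 994/2812 = 35.3% → the gum
The combination therapy wins each dependence group but the gum wins overall — the comparison reverses. The combination therapy's participants skew toward heavy smokers, which has a lower base rate.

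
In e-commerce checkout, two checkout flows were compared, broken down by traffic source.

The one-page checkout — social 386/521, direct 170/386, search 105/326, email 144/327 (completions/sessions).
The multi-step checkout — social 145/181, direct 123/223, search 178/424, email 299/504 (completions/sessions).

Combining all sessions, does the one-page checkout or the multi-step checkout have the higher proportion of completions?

the multi-step checkout

Social: the one-page checkout 386/521 = 74.1%, the multi-step checkout 145/181 = 80.1% → the multi-step checkout
Direct: the one-page checkout 170/386 = 44.0%, the multi-step checkout 123/223 = 55.2% → the multi-step checkout
Search: the one-page checkout 105/326 = 32.2%, the multi-step checkout 178/424 = 42.0% → the multi-step checkout
Email: the one-page checkout 144/327 = 44.0%, the multi-step checkout 299/504 = 59.3% → the multi-step checkout
Overall: the one-page checkout 805/1560 = 51.6%, the multi-step checkout 745/1332 = 55.9% → the multi-step checkout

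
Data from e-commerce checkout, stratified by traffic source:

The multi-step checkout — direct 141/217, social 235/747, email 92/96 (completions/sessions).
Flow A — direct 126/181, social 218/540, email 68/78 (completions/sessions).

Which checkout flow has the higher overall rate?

Flow A

Direct: the multi-step checkout 141/217 = 65.0%, Flow A 126/181 = 69.6% → Flow A
Social: the multi-step checkout 235/747 = 31.5%, Flow A 218/540 = 40.4% → Flow A
Email: the multi-step checkout 92/96 = 95.8%, Flow A 68/78 = 87.2% → the multi-step checkout
Overall: the multi-step checkout 468/1060 = 44.2%, Flow A 412/799 = 51.6% → Flow A
(Neither sweeps every traffic group, but Flow A has the higher pooled rate.)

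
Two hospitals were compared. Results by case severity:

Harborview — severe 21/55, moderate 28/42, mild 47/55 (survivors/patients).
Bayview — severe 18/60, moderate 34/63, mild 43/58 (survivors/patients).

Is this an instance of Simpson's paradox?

Severe: Harborview 21/55 = 38.2%, Bayview 18/60 = 30.0% → Harborview
Moderate: Harborview 28/42 = 66.7%, Bayview 34/63 = 54.0% → Harborview
Mild: Harborview 47/55 = 85.5%, Bayview 43/58 = 74.1% → Harborview
Overall: Harborview 96/152 = 63.2%, Bayview 95/181 = 52.5% → Harborview
Harborview wins overall and in every case group — no reversal.

No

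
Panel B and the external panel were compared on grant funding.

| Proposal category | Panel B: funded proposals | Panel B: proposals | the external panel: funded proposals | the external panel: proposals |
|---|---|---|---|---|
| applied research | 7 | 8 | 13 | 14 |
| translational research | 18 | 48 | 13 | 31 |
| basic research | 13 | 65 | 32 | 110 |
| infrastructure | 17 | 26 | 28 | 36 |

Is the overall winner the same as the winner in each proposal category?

Yes

Applied research: Panel B 7/8 = 87.5%, the external panel 13/14 = 92.9% → the external panel
Translational research: Panel B 18/48 = 37.5%, the external panel 13/31 = 41.9% → the external panel
Basic research: Panel B 13/65 = 20.0%, the external panel 32/110 = 29.1% → the external panel
Infrastructure: Panel B 17/26 = 65.4%, the external panel 28/36 = 77.8% → the external panel
Overall: Panel B 55/147 = 37.4%, the external panel 86/191 = 45.0% → the external panel
The external panel wins overall and in every proposal group — no reversal.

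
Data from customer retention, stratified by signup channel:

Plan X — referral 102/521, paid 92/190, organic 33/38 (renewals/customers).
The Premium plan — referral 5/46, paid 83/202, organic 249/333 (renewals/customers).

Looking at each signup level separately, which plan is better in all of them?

Referral: Plan X 102/521 = 19.6%, the Premium plan 5/46 = 10.9% → Plan X
Paid: Plan X 92/190 = 48.4%, the Premium plan 83/202 = 41.1% → Plan X
Organic: Plan X 33/38 = 86.8%, the Premium plan 249/333 = 74.8% → Plan X
Plan X has the higher rate in all 3 groups.

Plan X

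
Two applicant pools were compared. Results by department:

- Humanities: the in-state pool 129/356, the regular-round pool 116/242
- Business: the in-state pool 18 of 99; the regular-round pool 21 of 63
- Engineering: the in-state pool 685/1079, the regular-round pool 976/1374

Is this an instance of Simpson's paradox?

No

Humanities: the in-state pool 129/356 = 36.2%, the regular-round pool 116/242 = 47.9% → the regular-round pool
Business: the in-state pool 18/99 = 18.2%, the regular-round pool 21/63 = 33.3% → the regular-round pool
Engineering: the in-state pool 685/1079 = 63.5%, the regular-round pool 976/1374 = 71.0% → the regular-round pool
Overall: the in-state pool 832/1534 = 54.2%, the regular-round pool 1113/1679 = 66.3% → the regular-round pool
The regular-round pool wins overall and in every department group — no reversal.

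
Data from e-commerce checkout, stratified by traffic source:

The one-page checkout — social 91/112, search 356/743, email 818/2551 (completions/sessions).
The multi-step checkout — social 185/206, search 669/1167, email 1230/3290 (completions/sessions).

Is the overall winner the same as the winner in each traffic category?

Social: the one-page checkout 91/112 = 81.2%, the multi-step checkout 185/206 = 89.8% → the multi-step checkout
Search: the one-page checkout 356/743 = 47.9%, the multi-step checkout 669/1167 = 57.3% → the multi-step checkout
Email: the one-page checkout 818/2551 = 32.1%, the multi-step checkout 1230/3290 = 37.4% → the multi-step checkout
Overall: the one-page checkout 1265/3406 = 37.1%, the multi-step checkout 2084/4663 = 44.7% → the multi-step checkout
The multi-step checkout wins overall and in every traffic group — no reversal.

Yes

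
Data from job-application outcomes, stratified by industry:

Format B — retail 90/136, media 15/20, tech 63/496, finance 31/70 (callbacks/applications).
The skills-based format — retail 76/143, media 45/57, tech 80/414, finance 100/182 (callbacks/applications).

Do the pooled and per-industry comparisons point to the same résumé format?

Retail: Format B 90/136 = 66.2%, the skills-based format 76/143 = 53.1% → Format B
Media: Format B 15/20 = 75.0%, the skills-based format 45/57 = 78.9% → the skills-based format
Tech: Format B 63/496 = 12.7%, the skills-based format 80/414 = 19.3% → the skills-based format
Finance: Format B 31/70 = 44.3%, the skills-based format 100/182 = 54.9% → the skills-based format
Overall: Format B 199/722 = 27.6%, the skills-based format 301/796 = 37.8% → the skills-based format
Neither sweeps: Format B wins 1 of 4 groups, the skills-based format wins 3. The skills-based format wins overall but not every group — no Simpson reversal.

No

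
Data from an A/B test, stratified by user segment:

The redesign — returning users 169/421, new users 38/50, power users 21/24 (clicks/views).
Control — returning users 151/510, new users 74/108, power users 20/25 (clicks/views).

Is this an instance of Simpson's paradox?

Returning users: the redesign 169/421 = 40.1%, Control 151/510 = 29.6% → the redesign
New users: the redesign 38/50 = 76.0%, Control 74/108 = 68.5% → the redesign
Power users: the redesign 21/24 = 87.5%, Control 20/25 = 80.0% → the redesign
Overall: the redesign 228/495 = 46.1%, Control 245/643 = 38.1% → the redesign
The redesign wins overall and in every user group — no reversal.

No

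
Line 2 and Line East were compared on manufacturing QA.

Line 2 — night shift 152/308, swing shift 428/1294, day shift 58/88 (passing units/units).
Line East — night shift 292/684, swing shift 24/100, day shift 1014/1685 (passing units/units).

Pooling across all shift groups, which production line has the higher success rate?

Night shift: Line 2 152/308 = 49.4%, Line East 292/684 = 42.7% → Line 2
Swing shift: Line 2 428/1294 = 33.1%, Line East 24/100 = 24.0% → Line 2
Day shift: Line 2 58/88 = 65.9%, Line East 1014/1685 = 60.2% → Line 2
Overall: Line 2 638/1690 = 37.8%, Line East 1330/2469 = 53.9% → Line East
(Line 2 wins every shift group but Line East wins overall — Line 2's units skew toward the low-rate swing shift group.)

Line East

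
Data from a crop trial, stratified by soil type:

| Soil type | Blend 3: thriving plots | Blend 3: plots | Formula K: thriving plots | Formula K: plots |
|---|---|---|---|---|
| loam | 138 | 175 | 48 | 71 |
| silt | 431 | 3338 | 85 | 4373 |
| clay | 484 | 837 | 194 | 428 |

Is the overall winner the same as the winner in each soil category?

Yes

Loam: Blend 3 138/175 = 78.9%, Formula K 48/71 = 67.6% → Blend 3
Silt: Blend 3 431/3338 = 12.9%, Formula K 85/4373 = 1.9% → Blend 3
Clay: Blend 3 484/837 = 57.8%, Formula K 194/428 = 45.3% → Blend 3
Overall: Blend 3 1053/4350 = 24.2%, Formula K 327/4872 = 6.7% → Blend 3
Blend 3 wins overall and in every soil group — no reversal.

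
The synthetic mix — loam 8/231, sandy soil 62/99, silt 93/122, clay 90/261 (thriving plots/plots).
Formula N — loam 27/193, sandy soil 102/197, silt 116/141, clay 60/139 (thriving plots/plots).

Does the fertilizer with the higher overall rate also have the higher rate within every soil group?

Loam: the synthetic mix 8/231 = 3.5%, Formula N 27/193 = 14.0% → Formula N
Sandy soil: the synthetic mix 62/99 = 62.6%, Formula N 102/197 = 51.8% → the synthetic mix
Silt: the synthetic mix 93/122 = 76.2%, Formula N 116/141 = 82.3% → Formula N
Clay: the synthetic mix 90/261 = 34.5%, Formula N 60/139 = 43.2% → Formula N
Overall: the synthetic mix 253/713 = 35.5%, Formula N 305/670 = 45.5% → Formula N
Neither sweeps: the synthetic mix wins 1 of 4 groups, Formula N wins 3. Formula N wins overall but not every group — no Simpson reversal.

No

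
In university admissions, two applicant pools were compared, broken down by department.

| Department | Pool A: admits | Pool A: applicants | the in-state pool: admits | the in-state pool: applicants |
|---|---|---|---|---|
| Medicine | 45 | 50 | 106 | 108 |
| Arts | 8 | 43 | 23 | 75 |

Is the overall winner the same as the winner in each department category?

Medicine: Pool A 45/50 = 90.0%, the in-state pool 106/108 = 98.1% → the in-state pool
Arts: Pool A 8/43 = 18.6%, the in-state pool 23/75 = 30.7% → the in-state pool
Overall: Pool A 53/93 = 57.0%, the in-state pool 129/183 = 70.5% → the in-state pool
The in-state pool wins overall and in every department group — no reversal.

Yes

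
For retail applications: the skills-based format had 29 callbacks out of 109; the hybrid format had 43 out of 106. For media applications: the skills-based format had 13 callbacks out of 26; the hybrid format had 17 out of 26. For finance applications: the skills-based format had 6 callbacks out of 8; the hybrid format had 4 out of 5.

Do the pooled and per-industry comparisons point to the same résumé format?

Yes

Retail: the skills-based format 29/109 = 26.6%, the hybrid format 43/106 = 40.6% → the hybrid format
Media: the skills-based format 13/26 = 50.0%, the hybrid format 17/26 = 65.4% → the hybrid format
Finance: the skills-based format 6/8 = 75.0%, the hybrid format 4/5 = 80.0% → the hybrid format
Overall: the skills-based format 48/143 = 33.6%, the hybrid format 64/137 = 46.7% → the hybrid format
The hybrid format wins overall and in every industry group — no reversal.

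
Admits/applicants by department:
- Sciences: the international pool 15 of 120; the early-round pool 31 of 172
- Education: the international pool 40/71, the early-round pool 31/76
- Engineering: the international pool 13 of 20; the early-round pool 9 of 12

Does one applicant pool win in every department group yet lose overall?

No

Sciences: the international pool 15/120 = 12.5%, the early-round pool 31/172 = 18.0% → the early-round pool
Education: the international pool 40/71 = 56.3%, the early-round pool 31/76 = 40.8% → the international pool
Engineering: the international pool 13/20 = 65.0%, the early-round pool 9/12 = 75.0% → the early-round pool
Overall: the international pool 68/211 = 32.2%, the early-round pool 71/260 = 27.3% → the international pool
Neither sweeps: the international pool wins 1 of 3 groups, the early-round pool wins 2. The international pool wins overall but not every group — no Simpson reversal.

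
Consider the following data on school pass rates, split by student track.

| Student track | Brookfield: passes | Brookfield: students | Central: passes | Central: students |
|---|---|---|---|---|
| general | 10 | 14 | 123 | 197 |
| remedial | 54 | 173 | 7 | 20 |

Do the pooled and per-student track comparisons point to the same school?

General: Brookfield 10/14 = 71.4%, Central 123/197 = 62.4% → Brookfield
Remedial: Brookfield 54/173 = 31.2%, Central 7/20 = 35.0% → Central
Overall: Brookfield 64/187 = 34.2%, Central 130/217 = 59.9% → Central
Neither sweeps: Brookfield wins 1 of 2 groups, Central wins 1. Central wins overall but not every group — no Simpson reversal.

No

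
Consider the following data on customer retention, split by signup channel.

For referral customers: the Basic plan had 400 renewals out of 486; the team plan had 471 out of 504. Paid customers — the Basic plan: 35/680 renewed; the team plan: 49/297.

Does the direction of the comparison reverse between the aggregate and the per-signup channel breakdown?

No

Referral: the Basic plan 400/486 = 82.3%, the team plan 471/504 = 93.5% → the team plan
Paid: the Basic plan 35/680 = 5.1%, the team plan 49/297 = 16.5% → the team plan
Overall: the Basic plan 435/1166 = 37.3%, the team plan 520/801 = 64.9% → the team plan
The team plan wins overall and in every signup group — no reversal.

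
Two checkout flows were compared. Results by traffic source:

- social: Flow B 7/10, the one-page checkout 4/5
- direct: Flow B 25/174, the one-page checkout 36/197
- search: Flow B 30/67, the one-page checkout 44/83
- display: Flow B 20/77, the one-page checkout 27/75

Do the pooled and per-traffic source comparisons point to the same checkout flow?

Social: Flow B 7/10 = 70.0%, the one-page checkout 4/5 = 80.0% → the one-page checkout
Direct: Flow B 25/174 = 14.4%, the one-page checkout 36/197 = 18.3% → the one-page checkout
Search: Flow B 30/67 = 44.8%, the one-page checkout 44/83 = 53.0% → the one-page checkout
Display: Flow B 20/77 = 26.0%, the one-page checkout 27/75 = 36.0% → the one-page checkout
Overall: Flow B 82/328 = 25.0%, the one-page checkout 111/360 = 30.8% → the one-page checkout
The one-page checkout wins overall and in every traffic group — no reversal.

Yes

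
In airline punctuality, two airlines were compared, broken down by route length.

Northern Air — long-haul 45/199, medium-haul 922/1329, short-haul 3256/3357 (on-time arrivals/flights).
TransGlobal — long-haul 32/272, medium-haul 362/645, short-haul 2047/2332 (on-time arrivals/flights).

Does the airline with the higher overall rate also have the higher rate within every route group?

Yes

Long-haul: Northern Air 45/199 = 22.6%, TransGlobal 32/272 = 11.8% → Northern Air
Medium-haul: Northern Air 922/1329 = 69.4%, TransGlobal 362/645 = 56.1% → Northern Air
Short-haul: Northern Air 3256/3357 = 97.0%, TransGlobal 2047/2332 = 87.8% → Northern Air
Overall: Northern Air 4223/4885 = 86.4%, TransGlobal 2441/3249 = 75.1% → Northern Air
Northern Air wins overall and in every route group — no reversal.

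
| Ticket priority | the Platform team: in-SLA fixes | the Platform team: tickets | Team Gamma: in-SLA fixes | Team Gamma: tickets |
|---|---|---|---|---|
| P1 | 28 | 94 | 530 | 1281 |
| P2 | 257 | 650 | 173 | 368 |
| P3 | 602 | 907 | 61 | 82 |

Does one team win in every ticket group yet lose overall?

Yes

P1: the Platform team 28/94 = 29.8%, Team Gamma 530/1281 = 41.4% → Team Gamma
P2: the Platform team 257/650 = 39.5%, Team Gamma 173/368 = 47.0% → Team Gamma
P3: the Platform team 602/907 = 66.4%, Team Gamma 61/82 = 74.4% → Team Gamma
Overall: the Platform team 887/1651 = 53.7%, Team Gamma 764/1731 = 44.1% → the Platform team
Team Gamma wins each ticket group but the Platform team wins overall — the comparison reverses. Team Gamma's tickets skew toward P1, which has a lower base rate.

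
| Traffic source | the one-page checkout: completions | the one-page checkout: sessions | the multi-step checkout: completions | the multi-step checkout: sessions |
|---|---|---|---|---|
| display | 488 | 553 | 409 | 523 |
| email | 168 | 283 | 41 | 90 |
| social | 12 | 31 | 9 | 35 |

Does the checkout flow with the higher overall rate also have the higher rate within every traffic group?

Display: the one-page checkout 488/553 = 88.2%, the multi-step checkout 409/523 = 78.2% → the one-page checkout
Email: the one-page checkout 168/283 = 59.4%, the multi-step checkout 41/90 = 45.6% → the one-page checkout
Social: the one-page checkout 12/31 = 38.7%, the multi-step checkout 9/35 = 25.7% → the one-page checkout
Overall: the one-page checkout 668/867 = 77.0%, the multi-step checkout 459/648 = 70.8% → the one-page checkout
The one-page checkout wins overall and in every traffic group — no reversal.

Yes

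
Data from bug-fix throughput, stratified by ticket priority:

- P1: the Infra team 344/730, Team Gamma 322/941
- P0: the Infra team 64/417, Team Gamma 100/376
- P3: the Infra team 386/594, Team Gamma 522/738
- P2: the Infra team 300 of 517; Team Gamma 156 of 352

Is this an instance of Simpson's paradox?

No

P1: the Infra team 344/730 = 47.1%, Team Gamma 322/941 = 34.2% → the Infra team
P0: the Infra team 64/417 = 15.3%, Team Gamma 100/376 = 26.6% → Team Gamma
P3: the Infra team 386/594 = 65.0%, Team Gamma 522/738 = 70.7% → Team Gamma
P2: the Infra team 300/517 = 58.0%, Team Gamma 156/352 = 44.3% → the Infra team
Overall: the Infra team 1094/2258 = 48.4%, Team Gamma 1100/2407 = 45.7% → the Infra team
Neither sweeps: the Infra team wins 2 of 4 groups, Team Gamma wins 2. The Infra team wins overall but not every group — no Simpson reversal.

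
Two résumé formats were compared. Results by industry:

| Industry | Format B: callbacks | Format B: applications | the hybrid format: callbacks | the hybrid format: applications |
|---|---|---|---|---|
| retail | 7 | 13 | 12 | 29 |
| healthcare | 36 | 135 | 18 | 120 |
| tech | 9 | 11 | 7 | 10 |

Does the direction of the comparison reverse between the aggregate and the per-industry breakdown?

No

Retail: Format B 7/13 = 53.8%, the hybrid format 12/29 = 41.4% → Format B
Healthcare: Format B 36/135 = 26.7%, the hybrid format 18/120 = 15.0% → Format B
Tech: Format B 9/11 = 81.8%, the hybrid format 7/10 = 70.0% → Format B
Overall: Format B 52/159 = 32.7%, the hybrid format 37/159 = 23.3% → Format B
Format B wins overall and in every industry group — no reversal.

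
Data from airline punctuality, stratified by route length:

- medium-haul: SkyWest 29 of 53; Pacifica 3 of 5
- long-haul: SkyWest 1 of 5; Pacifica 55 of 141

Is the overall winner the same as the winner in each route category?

No

Medium-haul: SkyWest 29/53 = 54.7%, Pacifica 3/5 = 60.0% → Pacifica
Long-haul: SkyWest 1/5 = 20.0%, Pacifica 55/141 = 39.0% → Pacifica
Overall: SkyWest 30/58 = 51.7%, Pacifica 58/146 = 39.7% → SkyWest
Pacifica wins each route group but SkyWest wins overall — the comparison reverses. Pacifica's flights skew toward long-haul, which has a lower base rate.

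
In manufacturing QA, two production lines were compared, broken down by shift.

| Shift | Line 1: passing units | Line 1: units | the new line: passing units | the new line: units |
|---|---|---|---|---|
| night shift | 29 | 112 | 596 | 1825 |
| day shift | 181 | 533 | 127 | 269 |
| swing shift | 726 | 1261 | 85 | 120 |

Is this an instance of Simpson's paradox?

Night shift: Line 1 29/112 = 25.9%, the new line 596/1825 = 32.7% → the new line
Day shift: Line 1 181/533 = 34.0%, the new line 127/269 = 47.2% → the new line
Swing shift: Line 1 726/1261 = 57.6%, the new line 85/120 = 70.8% → the new line
Overall: Line 1 936/1906 = 49.1%, the new line 808/2214 = 36.5% → Line 1
The new line wins each shift group but Line 1 wins overall — the comparison reverses. The new line's units skew toward night shift, which has a lower base rate.

Yes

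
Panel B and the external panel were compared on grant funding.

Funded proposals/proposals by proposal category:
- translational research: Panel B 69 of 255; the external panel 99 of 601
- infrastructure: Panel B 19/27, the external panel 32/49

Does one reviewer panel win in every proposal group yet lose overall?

No

Translational research: Panel B 69/255 = 27.1%, the external panel 99/601 = 16.5% → Panel B
Infrastructure: Panel B 19/27 = 70.4%, the external panel 32/49 = 65.3% → Panel B
Overall: Panel B 88/282 = 31.2%, the external panel 131/650 = 20.2% → Panel B
Panel B wins overall and in every proposal group — no reversal.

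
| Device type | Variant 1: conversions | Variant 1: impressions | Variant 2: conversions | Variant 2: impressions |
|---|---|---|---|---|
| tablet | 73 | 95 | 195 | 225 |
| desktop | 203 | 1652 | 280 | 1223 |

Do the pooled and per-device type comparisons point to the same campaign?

Tablet: Variant 1 73/95 = 76.8%, Variant 2 195/225 = 86.7% → Variant 2
Desktop: Variant 1 203/1652 = 12.3%, Variant 2 280/1223 = 22.9% → Variant 2
Overall: Variant 1 276/1747 = 15.8%, Variant 2 475/1448 = 32.8% → Variant 2
Variant 2 wins overall and in every device group — no reversal.

Yes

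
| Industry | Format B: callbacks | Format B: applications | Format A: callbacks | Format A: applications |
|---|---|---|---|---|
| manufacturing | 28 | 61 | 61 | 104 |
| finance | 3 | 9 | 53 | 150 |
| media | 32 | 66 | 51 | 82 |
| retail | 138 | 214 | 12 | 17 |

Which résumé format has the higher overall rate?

Format B

Manufacturing: Format B 28/61 = 45.9%, Format A 61/104 = 58.7% → Format A
Finance: Format B 3/9 = 33.3%, Format A 53/150 = 35.3% → Format A
Media: Format B 32/66 = 48.5%, Format A 51/82 = 62.2% → Format A
Retail: Format B 138/214 = 64.5%, Format A 12/17 = 70.6% → Format A
Overall: Format B 201/350 = 57.4%, Format A 177/353 = 50.1% → Format B
(Format A wins every industry group but Format B wins overall — Format A's applications skew toward the low-rate finance group.)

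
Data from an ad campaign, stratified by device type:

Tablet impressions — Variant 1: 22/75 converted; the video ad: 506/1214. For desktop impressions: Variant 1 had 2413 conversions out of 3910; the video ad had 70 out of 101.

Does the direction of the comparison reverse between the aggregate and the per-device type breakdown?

Tablet: Variant 1 22/75 = 29.3%, the video ad 506/1214 = 41.7% → the video ad
Desktop: Variant 1 2413/3910 = 61.7%, the video ad 70/101 = 69.3% → the video ad
Overall: Variant 1 2435/3985 = 61.1%, the video ad 576/1315 = 43.8% → Variant 1
The video ad wins each device group but Variant 1 wins overall — the comparison reverses. The video ad's impressions skew toward tablet, which has a lower base rate.

Yes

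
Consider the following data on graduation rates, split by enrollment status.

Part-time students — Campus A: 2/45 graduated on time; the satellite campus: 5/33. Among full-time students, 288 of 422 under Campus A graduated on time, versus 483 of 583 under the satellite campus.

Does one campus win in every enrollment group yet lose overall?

Part-time: Campus A 2/45 = 4.4%, the satellite campus 5/33 = 15.2% → the satellite campus
Full-time: Campus A 288/422 = 68.2%, the satellite campus 483/583 = 82.8% → the satellite campus
Overall: Campus A 290/467 = 62.1%, the satellite campus 488/616 = 79.2% → the satellite campus
The satellite campus wins overall and in every enrollment group — no reversal.

No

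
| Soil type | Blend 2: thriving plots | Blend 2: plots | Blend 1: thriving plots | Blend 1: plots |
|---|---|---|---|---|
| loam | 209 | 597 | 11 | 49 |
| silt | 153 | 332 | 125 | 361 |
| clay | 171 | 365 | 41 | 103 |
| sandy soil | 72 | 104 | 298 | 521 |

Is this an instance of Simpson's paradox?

Yes

Loam: Blend 2 209/597 = 35.0%, Blend 1 11/49 = 22.4% → Blend 2
Silt: Blend 2 153/332 = 46.1%, Blend 1 125/361 = 34.6% → Blend 2
Clay: Blend 2 171/365 = 46.8%, Blend 1 41/103 = 39.8% → Blend 2
Sandy soil: Blend 2 72/104 = 69.2%, Blend 1 298/521 = 57.2% → Blend 2
Overall: Blend 2 605/1398 = 43.3%, Blend 1 475/1034 = 45.9% → Blend 1
Blend 2 wins each soil group but Blend 1 wins overall — the comparison reverses. Blend 2's plots skew toward loam, which has a lower base rate.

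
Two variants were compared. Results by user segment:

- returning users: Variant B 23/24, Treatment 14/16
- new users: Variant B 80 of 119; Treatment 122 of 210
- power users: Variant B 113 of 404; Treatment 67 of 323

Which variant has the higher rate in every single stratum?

Returning users: Variant B 23/24 = 95.8%, Treatment 14/16 = 87.5% → Variant B
New users: Variant B 80/119 = 67.2%, Treatment 122/210 = 58.1% → Variant B
Power users: Variant B 113/404 = 28.0%, Treatment 67/323 = 20.7% → Variant B
Variant B has the higher rate in all 3 groups.

Variant B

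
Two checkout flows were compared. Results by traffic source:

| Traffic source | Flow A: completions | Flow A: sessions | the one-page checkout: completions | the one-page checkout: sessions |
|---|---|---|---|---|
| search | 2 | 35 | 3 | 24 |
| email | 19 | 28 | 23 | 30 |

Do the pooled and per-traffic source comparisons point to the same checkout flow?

Search: Flow A 2/35 = 5.7%, the one-page checkout 3/24 = 12.5% → the one-page checkout
Email: Flow A 19/28 = 67.9%, the one-page checkout 23/30 = 76.7% → the one-page checkout
Overall: Flow A 21/63 = 33.3%, the one-page checkout 26/54 = 48.1% → the one-page checkout
The one-page checkout wins overall and in every traffic group — no reversal.

Yes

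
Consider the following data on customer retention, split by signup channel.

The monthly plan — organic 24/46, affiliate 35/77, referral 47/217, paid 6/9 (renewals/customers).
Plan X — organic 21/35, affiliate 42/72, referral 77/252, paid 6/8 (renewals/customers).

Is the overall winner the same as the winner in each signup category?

Organic: the monthly plan 24/46 = 52.2%, Plan X 21/35 = 60.0% → Plan X
Affiliate: the monthly plan 35/77 = 45.5%, Plan X 42/72 = 58.3% → Plan X
Referral: the monthly plan 47/217 = 21.7%, Plan X 77/252 = 30.6% → Plan X
Paid: the monthly plan 6/9 = 66.7%, Plan X 6/8 = 75.0% → Plan X
Overall: the monthly plan 112/349 = 32.1%, Plan X 146/367 = 39.8% → Plan X
Plan X wins overall and in every signup group — no reversal.

Yes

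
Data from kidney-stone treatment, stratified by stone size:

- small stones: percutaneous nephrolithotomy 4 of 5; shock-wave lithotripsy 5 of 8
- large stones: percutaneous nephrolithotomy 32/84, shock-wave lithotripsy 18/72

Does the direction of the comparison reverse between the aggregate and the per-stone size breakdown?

Small stones: percutaneous nephrolithotomy 4/5 = 80.0%, shock-wave lithotripsy 5/8 = 62.5% → percutaneous nephrolithotomy
Large stones: percutaneous nephrolithotomy 32/84 = 38.1%, shock-wave lithotripsy 18/72 = 25.0% → percutaneous nephrolithotomy
Overall: percutaneous nephrolithotomy 36/89 = 40.4%, shock-wave lithotripsy 23/80 = 28.8% → percutaneous nephrolithotomy
Percutaneous nephrolithotomy wins overall and in every stone group — no reversal.

No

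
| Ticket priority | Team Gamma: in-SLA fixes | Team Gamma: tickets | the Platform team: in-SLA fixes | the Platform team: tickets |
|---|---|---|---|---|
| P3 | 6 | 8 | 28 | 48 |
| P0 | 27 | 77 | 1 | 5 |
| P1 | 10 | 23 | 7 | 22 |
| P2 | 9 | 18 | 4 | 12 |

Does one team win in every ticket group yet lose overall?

Yes

P3: Team Gamma 6/8 = 75.0%, the Platform team 28/48 = 58.3% → Team Gamma
P0: Team Gamma 27/77 = 35.1%, the Platform team 1/5 = 20.0% → Team Gamma
P1: Team Gamma 10/23 = 43.5%, the Platform team 7/22 = 31.8% → Team Gamma
P2: Team Gamma 9/18 = 50.0%, the Platform team 4/12 = 33.3% → Team Gamma
Overall: Team Gamma 52/126 = 41.3%, the Platform team 40/87 = 46.0% → the Platform team
Team Gamma wins each ticket group but the Platform team wins overall — the comparison reverses. Team Gamma's tickets skew toward P0, which has a lower base rate.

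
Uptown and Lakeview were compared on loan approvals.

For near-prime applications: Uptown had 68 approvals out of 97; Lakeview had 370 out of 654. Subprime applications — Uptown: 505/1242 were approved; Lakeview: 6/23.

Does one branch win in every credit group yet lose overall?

Near-prime: Uptown 68/97 = 70.1%, Lakeview 370/654 = 56.6% → Uptown
Subprime: Uptown 505/1242 = 40.7%, Lakeview 6/23 = 26.1% → Uptown
Overall: Uptown 573/1339 = 42.8%, Lakeview 376/677 = 55.5% → Lakeview
Uptown wins each credit group but Lakeview wins overall — the comparison reverses. Uptown's applications skew toward subprime, which has a lower base rate.

Yes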